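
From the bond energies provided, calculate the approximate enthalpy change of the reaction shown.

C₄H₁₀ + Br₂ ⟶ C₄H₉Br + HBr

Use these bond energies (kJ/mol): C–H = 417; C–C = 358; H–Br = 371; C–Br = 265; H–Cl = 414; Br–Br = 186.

Bonds broken (reactants):
  Br–Br: 1 × 186 = 186
  C–C: 3 × 358 = 1074
  C–H: 10 × 417 = 4170
  Σ(broken) = 5430 kJ
Bonds formed (products):
  C–Br: 1 × 265 = 265
  C–C: 3 × 358 = 1074
  C–H: 9 × 417 = 3753
  H–Br: 1 × 371 = 371
  Σ(formed) = 5463 kJ
ΔH = Σ(broken) − Σ(formed) = 5430 − 5463 = −33 kJ

ΔH ≈ −33 kJ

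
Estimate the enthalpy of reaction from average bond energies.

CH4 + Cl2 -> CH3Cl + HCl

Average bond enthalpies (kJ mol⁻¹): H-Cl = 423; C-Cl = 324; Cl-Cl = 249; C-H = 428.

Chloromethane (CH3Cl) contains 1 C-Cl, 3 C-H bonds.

Bonds broken (reactants):
  C-H: 4 × 428 = 1712
  Cl-Cl: 1 × 249 = 249
  Σ(broken) = 1961 kJ
Bonds formed (products):
  C-Cl: 1 × 324 = 324
  C-H: 3 × 428 = 1284
  H-Cl: 1 × 423 = 423
  Σ(formed) = 2031 kJ
ΔH = Σ(broken) − Σ(formed) = 1961 − 2031 = −70 kJ

ΔH ≈ −70 kJ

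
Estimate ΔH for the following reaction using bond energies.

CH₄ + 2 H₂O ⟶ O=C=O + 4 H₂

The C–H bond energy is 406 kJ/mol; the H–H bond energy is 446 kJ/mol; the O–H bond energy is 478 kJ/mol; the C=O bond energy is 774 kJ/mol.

Bonds broken (reactants):
  C–H: 4 × 406 = 1624
  O–H: 4 × 478 = 1912
  Σ(broken) = 3536 kJ
Bonds formed (products):
  C=O: 2 × 774 = 1548
  H–H: 4 × 446 = 1784
  Σ(formed) = 3332 kJ
ΔH = Σ(broken) − Σ(formed) = 3536 − 3332 = +204 kJ

ΔH ≈ +204 kJ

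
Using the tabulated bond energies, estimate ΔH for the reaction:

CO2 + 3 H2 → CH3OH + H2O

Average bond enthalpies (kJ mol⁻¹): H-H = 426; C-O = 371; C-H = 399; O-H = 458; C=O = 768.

ΔH ≈ −128 kJ

Bonds broken (reactants):
  C=O: 2 × 768 = 1536
  H-H: 3 × 426 = 1278
  Σ(broken) = 2814 kJ
Bonds formed (products):
  C-H: 3 × 399 = 1197
  C-O: 1 × 371 = 371
  O-H: 3 × 458 = 1374
  Σ(formed) = 2942 kJ
ΔH = Σ(broken) − Σ(formed) = 2814 − 2942 = −128 kJ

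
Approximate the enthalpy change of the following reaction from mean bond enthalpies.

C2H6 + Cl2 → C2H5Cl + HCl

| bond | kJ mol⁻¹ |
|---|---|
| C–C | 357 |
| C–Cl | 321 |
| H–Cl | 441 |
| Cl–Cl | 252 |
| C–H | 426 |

Bonds broken (reactants):
  C–C: 1 × 357 = 357
  C–H: 6 × 426 = 2556
  Cl–Cl: 1 × 252 = 252
  Σ(broken) = 3165 kJ
Bonds formed (products):
  C–C: 1 × 357 = 357
  C–Cl: 1 × 321 = 321
  C–H: 5 × 426 = 2130
  H–Cl: 1 × 441 = 441
  Σ(formed) = 3249 kJ
ΔH = Σ(broken) − Σ(formed) = 3165 − 3249 = −84 kJ

ΔH ≈ −84 kJ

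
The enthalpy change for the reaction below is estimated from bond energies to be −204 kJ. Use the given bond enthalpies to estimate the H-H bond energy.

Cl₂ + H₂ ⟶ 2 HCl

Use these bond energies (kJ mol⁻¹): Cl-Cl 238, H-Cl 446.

D(H-H) ≈ 450 kJ/mol

Let D be the H-H bond energy.
Σ(broken) = 1×238 + 1×D = 238 + D
Σ(formed) = 2×446 = 892
ΔH = Σ(broken) − Σ(formed) = (238 + D) − (892) = −654 + D
Setting this equal to −204 kJ gives D = 450 kJ/mol.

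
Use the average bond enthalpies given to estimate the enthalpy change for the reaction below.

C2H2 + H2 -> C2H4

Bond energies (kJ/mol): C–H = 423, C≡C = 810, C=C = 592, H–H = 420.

Bonds broken (reactants):
  C≡C: 1 × 810 = 810
  C–H: 2 × 423 = 846
  H–H: 1 × 420 = 420
  Σ(broken) = 2076 kJ
Bonds formed (products):
  C–H: 4 × 423 = 1692
  C=C: 1 × 592 = 592
  Σ(formed) = 2284 kJ
ΔH = Σ(broken) − Σ(formed) = 2076 − 2284 = −208 kJ

ΔH ≈ −208 kJ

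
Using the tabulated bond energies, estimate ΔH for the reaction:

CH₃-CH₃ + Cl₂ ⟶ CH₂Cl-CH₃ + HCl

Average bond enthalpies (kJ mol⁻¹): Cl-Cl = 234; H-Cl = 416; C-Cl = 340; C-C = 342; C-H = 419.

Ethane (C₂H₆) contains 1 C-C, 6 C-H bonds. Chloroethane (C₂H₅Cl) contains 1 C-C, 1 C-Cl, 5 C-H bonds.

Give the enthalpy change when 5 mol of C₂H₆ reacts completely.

ΔH = −515 kJ

Bonds broken (reactants):
  C-C: 1 × 342 = 342
  C-H: 6 × 419 = 2514
  Cl-Cl: 1 × 234 = 234
  Σ(broken) = 3090 kJ
Bonds formed (products):
  C-C: 1 × 342 = 342
  C-Cl: 1 × 340 = 340
  C-H: 5 × 419 = 2095
  H-Cl: 1 × 416 = 416
  Σ(formed) = 3193 kJ
ΔH = Σ(broken) − Σ(formed) = 3090 − 3193 = −103 kJ
For 5× the reaction as written: 5 × (−103) = −515 kJ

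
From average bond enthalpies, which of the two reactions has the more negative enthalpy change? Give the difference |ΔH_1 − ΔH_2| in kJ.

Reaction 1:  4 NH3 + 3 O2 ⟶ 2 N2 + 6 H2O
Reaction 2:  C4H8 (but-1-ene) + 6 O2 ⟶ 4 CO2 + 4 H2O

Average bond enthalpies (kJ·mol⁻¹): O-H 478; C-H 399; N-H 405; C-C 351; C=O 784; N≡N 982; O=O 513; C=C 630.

Reaction 2, by 1193 kJ

Reaction 1:
  Bonds broken (reactants):
    N-H: 12 × 405 = 4860
    O=O: 3 × 513 = 1539
    Σ(broken) = 6399 kJ
  Bonds formed (products):
    N≡N: 2 × 982 = 1964
    O-H: 12 × 478 = 5736
    Σ(formed) = 7700 kJ
  ΔH_1 = 6399 − 7700 = −1301 kJ
Reaction 2:
  Bonds broken (reactants):
    C-C: 2 × 351 = 702
    C-H: 8 × 399 = 3192
    C=C: 1 × 630 = 630
    O=O: 6 × 513 = 3078
    Σ(broken) = 7602 kJ
  Bonds formed (products):
    C=O: 8 × 784 = 6272
    O-H: 8 × 478 = 3824
    Σ(formed) = 10096 kJ
  ΔH_2 = 7602 − 10096 = −2494 kJ
ΔH_1 − ΔH_2 = +1193 kJ, so reaction 2 has the more negative ΔH; |ΔH_1 − ΔH_2| = 1193 kJ.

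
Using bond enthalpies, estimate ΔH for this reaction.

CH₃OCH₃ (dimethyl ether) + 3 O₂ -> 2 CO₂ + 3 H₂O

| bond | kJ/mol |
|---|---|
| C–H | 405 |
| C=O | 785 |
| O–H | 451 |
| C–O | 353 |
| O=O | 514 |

ΔH ≈ −1168 kJ

Bonds broken (reactants):
  C–H: 6 × 405 = 2430
  C–O: 2 × 353 = 706
  O=O: 3 × 514 = 1542
  Σ(broken) = 4678 kJ
Bonds formed (products):
  C=O: 4 × 785 = 3140
  O–H: 6 × 451 = 2706
  Σ(formed) = 5846 kJ
ΔH = Σ(broken) − Σ(formed) = 4678 − 5846 = −1168 kJ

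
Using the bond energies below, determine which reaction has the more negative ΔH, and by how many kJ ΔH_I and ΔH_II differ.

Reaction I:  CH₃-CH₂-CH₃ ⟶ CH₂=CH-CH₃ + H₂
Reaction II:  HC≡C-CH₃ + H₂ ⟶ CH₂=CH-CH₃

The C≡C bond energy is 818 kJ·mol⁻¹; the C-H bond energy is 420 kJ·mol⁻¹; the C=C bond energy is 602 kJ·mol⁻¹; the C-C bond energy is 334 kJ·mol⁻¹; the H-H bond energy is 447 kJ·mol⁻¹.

Reaction II, by 302 kJ

Reaction I:
  Bonds broken (reactants):
    C-C: 2 × 334 = 668
    C-H: 8 × 420 = 3360
    Σ(broken) = 4028 kJ
  Bonds formed (products):
    C-C: 1 × 334 = 334
    C-H: 6 × 420 = 2520
    C=C: 1 × 602 = 602
    H-H: 1 × 447 = 447
    Σ(formed) = 3903 kJ
  ΔH_I = 4028 − 3903 = +125 kJ
Reaction II:
  Bonds broken (reactants):
    C≡C: 1 × 818 = 818
    C-C: 1 × 334 = 334
    C-H: 4 × 420 = 1680
    H-H: 1 × 447 = 447
    Σ(broken) = 3279 kJ
  Bonds formed (products):
    C-C: 1 × 334 = 334
    C-H: 6 × 420 = 2520
    C=C: 1 × 602 = 602
    Σ(formed) = 3456 kJ
  ΔH_II = 3279 − 3456 = −177 kJ
ΔH_I − ΔH_II = +302 kJ, so reaction II has the more negative ΔH; |ΔH_I − ΔH_II| = 302 kJ.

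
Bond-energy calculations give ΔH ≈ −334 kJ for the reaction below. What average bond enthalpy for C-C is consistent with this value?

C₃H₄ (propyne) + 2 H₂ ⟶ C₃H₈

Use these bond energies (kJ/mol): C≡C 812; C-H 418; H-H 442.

D(C-C) ≈ 358 kJ/mol

Let D be the C-C bond energy.
Σ(broken) = 1×812 + 1×D + 4×418 + 2×442 = 3368 + D
Σ(formed) = 2×D + 8×418 = 3344 + 2D
ΔH = Σ(broken) − Σ(formed) = (3368 + D) − (3344 + 2D) = +24 − D
Setting this equal to −334 kJ gives D = 358 kJ/mol.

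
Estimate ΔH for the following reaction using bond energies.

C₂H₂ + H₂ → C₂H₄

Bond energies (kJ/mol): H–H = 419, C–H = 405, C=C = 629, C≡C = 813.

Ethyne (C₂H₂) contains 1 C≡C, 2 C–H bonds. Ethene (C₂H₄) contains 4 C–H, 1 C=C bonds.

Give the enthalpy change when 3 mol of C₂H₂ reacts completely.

Bonds broken (reactants):
  C≡C: 1 × 813 = 813
  C–H: 2 × 405 = 810
  H–H: 1 × 419 = 419
  Σ(broken) = 2042 kJ
Bonds formed (products):
  C–H: 4 × 405 = 1620
  C=C: 1 × 629 = 629
  Σ(formed) = 2249 kJ
ΔH = Σ(broken) − Σ(formed) = 2042 − 2249 = −207 kJ
For 3× the reaction as written: 3 × (−207) = −621 kJ

ΔH = −621 kJ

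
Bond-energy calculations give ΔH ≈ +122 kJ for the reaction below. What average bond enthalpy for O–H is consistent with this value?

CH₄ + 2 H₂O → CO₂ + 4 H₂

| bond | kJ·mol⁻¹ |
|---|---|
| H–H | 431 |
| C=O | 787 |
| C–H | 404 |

Let D be the O–H bond energy.
Σ(broken) = 4×404 + 4×D = 1616 + 4D
Σ(formed) = 2×787 + 4×431 = 3298
ΔH = Σ(broken) − Σ(formed) = (1616 + 4D) − (3298) = −1682 + 4D
Setting this equal to +122 kJ gives 4D = 1804, so D = 451 kJ/mol.

D(O–H) ≈ 451 kJ/mol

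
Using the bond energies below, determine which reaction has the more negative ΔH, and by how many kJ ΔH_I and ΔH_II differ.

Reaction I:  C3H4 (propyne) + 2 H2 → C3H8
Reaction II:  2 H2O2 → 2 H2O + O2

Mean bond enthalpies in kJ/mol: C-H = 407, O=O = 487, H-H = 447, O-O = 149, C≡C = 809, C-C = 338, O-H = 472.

Reaction I, by 74 kJ

Reaction I:
  Bonds broken (reactants):
    C≡C: 1 × 809 = 809
    C-C: 1 × 338 = 338
    C-H: 4 × 407 = 1628
    H-H: 2 × 447 = 894
    Σ(broken) = 3669 kJ
  Bonds formed (products):
    C-C: 2 × 338 = 676
    C-H: 8 × 407 = 3256
    Σ(formed) = 3932 kJ
  ΔH_I = 3669 − 3932 = −263 kJ
Reaction II:
  Bonds broken (reactants):
    O-H: 4 × 472 = 1888
    O-O: 2 × 149 = 298
    Σ(broken) = 2186 kJ
  Bonds formed (products):
    O-H: 4 × 472 = 1888
    O=O: 1 × 487 = 487
    Σ(formed) = 2375 kJ
  ΔH_II = 2186 − 2375 = −189 kJ
ΔH_I − ΔH_II = −74 kJ, so reaction I has the more negative ΔH; |ΔH_I − ΔH_II| = 74 kJ.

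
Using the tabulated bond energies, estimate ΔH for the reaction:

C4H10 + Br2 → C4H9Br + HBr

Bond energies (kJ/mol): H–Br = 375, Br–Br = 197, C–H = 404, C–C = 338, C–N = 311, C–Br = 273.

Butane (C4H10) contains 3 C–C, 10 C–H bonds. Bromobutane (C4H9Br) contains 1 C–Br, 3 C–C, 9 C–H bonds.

Bonds broken (reactants):
  Br–Br: 1 × 197 = 197
  C–C: 3 × 338 = 1014
  C–H: 10 × 404 = 4040
  Σ(broken) = 5251 kJ
Bonds formed (products):
  C–Br: 1 × 273 = 273
  C–C: 3 × 338 = 1014
  C–H: 9 × 404 = 3636
  H–Br: 1 × 375 = 375
  Σ(formed) = 5298 kJ
ΔH = Σ(broken) − Σ(formed) = 5251 − 5298 = −47 kJ

ΔH ≈ −47 kJ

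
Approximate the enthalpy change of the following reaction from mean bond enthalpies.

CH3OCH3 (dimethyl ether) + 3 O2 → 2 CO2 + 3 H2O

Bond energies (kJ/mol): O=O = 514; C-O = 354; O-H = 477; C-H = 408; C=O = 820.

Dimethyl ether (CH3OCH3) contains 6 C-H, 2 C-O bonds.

ΔH ≈ −1444 kJ

Bonds broken (reactants):
  C-H: 6 × 408 = 2448
  C-O: 2 × 354 = 708
  O=O: 3 × 514 = 1542
  Σ(broken) = 4698 kJ
Bonds formed (products):
  C=O: 4 × 820 = 3280
  O-H: 6 × 477 = 2862
  Σ(formed) = 6142 kJ
ΔH = Σ(broken) − Σ(formed) = 4698 − 6142 = −1444 kJ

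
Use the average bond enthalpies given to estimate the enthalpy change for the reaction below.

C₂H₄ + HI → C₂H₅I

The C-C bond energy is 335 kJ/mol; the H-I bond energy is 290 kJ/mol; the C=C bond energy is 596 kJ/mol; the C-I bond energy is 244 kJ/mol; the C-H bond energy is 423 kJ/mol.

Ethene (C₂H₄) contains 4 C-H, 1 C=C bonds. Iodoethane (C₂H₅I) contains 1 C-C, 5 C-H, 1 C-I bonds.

Bonds broken (reactants):
  C-H: 4 × 423 = 1692
  C=C: 1 × 596 = 596
  H-I: 1 × 290 = 290
  Σ(broken) = 2578 kJ
Bonds formed (products):
  C-C: 1 × 335 = 335
  C-H: 5 × 423 = 2115
  C-I: 1 × 244 = 244
  Σ(formed) = 2694 kJ
ΔH = Σ(broken) − Σ(formed) = 2578 − 2694 = −116 kJ

ΔH ≈ −116 kJ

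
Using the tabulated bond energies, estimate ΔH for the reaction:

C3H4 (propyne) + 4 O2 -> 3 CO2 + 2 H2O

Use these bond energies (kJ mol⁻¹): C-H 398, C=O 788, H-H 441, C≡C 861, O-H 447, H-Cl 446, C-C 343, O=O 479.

ΔH ≈ −1804 kJ

Bonds broken (reactants):
  C≡C: 1 × 861 = 861
  C-C: 1 × 343 = 343
  C-H: 4 × 398 = 1592
  O=O: 4 × 479 = 1916
  Σ(broken) = 4712 kJ
Bonds formed (products):
  C=O: 6 × 788 = 4728
  O-H: 4 × 447 = 1788
  Σ(formed) = 6516 kJ
ΔH = Σ(broken) − Σ(formed) = 4712 − 6516 = −1804 kJ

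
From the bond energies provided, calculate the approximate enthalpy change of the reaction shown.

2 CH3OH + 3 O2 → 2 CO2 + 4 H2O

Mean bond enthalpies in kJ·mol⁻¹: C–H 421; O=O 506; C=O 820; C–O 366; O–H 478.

Bonds broken (reactants):
  C–H: 6 × 421 = 2526
  C–O: 2 × 366 = 732
  O–H: 2 × 478 = 956
  O=O: 3 × 506 = 1518
  Σ(broken) = 5732 kJ
Bonds formed (products):
  C=O: 4 × 820 = 3280
  O–H: 8 × 478 = 3824
  Σ(formed) = 7104 kJ
ΔH = Σ(broken) − Σ(formed) = 5732 − 7104 = −1372 kJ

ΔH ≈ −1372 kJ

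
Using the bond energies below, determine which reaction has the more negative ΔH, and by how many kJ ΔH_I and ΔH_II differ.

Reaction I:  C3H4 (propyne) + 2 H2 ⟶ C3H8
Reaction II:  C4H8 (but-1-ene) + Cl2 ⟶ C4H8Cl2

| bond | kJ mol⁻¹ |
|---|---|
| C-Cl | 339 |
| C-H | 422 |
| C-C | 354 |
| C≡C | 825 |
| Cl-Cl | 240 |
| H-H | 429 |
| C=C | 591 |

Reaction I, by 158 kJ

Reaction I:
  Bonds broken (reactants):
    C≡C: 1 × 825 = 825
    C-C: 1 × 354 = 354
    C-H: 4 × 422 = 1688
    H-H: 2 × 429 = 858
    Σ(broken) = 3725 kJ
  Bonds formed (products):
    C-C: 2 × 354 = 708
    C-H: 8 × 422 = 3376
    Σ(formed) = 4084 kJ
  ΔH_I = 3725 − 4084 = −359 kJ
Reaction II:
  Bonds broken (reactants):
    C-C: 2 × 354 = 708
    C-H: 8 × 422 = 3376
    C=C: 1 × 591 = 591
    Cl-Cl: 1 × 240 = 240
    Σ(broken) = 4915 kJ
  Bonds formed (products):
    C-C: 3 × 354 = 1062
    C-Cl: 2 × 339 = 678
    C-H: 8 × 422 = 3376
    Σ(formed) = 5116 kJ
  ΔH_II = 4915 − 5116 = −201 kJ
ΔH_I − ΔH_II = −158 kJ, so reaction I has the more negative ΔH; |ΔH_I − ΔH_II| = 158 kJ.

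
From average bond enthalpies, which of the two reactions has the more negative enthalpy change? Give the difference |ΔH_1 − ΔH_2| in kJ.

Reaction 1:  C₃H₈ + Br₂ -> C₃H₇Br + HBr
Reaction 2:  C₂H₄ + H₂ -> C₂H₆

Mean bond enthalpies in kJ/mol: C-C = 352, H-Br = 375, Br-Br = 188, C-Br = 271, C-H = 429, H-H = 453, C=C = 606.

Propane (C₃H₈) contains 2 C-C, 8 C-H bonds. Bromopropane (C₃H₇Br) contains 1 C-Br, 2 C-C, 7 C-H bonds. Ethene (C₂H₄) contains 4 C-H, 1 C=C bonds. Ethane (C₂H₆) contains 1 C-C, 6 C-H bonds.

Reaction 2, by 122 kJ

Reaction 1:
  Bonds broken (reactants):
    Br-Br: 1 × 188 = 188
    C-C: 2 × 352 = 704
    C-H: 8 × 429 = 3432
    Σ(broken) = 4324 kJ
  Bonds formed (products):
    C-Br: 1 × 271 = 271
    C-C: 2 × 352 = 704
    C-H: 7 × 429 = 3003
    H-Br: 1 × 375 = 375
    Σ(formed) = 4353 kJ
  ΔH_1 = 4324 − 4353 = −29 kJ
Reaction 2:
  Bonds broken (reactants):
    C-H: 4 × 429 = 1716
    C=C: 1 × 606 = 606
    H-H: 1 × 453 = 453
    Σ(broken) = 2775 kJ
  Bonds formed (products):
    C-C: 1 × 352 = 352
    C-H: 6 × 429 = 2574
    Σ(formed) = 2926 kJ
  ΔH_2 = 2775 − 2926 = −151 kJ
ΔH_1 − ΔH_2 = +122 kJ, so reaction 2 has the more negative ΔH; |ΔH_1 − ΔH_2| = 122 kJ.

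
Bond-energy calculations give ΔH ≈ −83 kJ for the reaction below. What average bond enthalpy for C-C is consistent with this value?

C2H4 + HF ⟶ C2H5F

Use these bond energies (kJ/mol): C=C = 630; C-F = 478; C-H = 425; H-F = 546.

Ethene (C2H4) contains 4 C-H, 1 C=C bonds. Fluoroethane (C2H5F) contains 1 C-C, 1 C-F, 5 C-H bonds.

Let D be the C-C bond energy.
Σ(broken) = 4×425 + 1×630 + 1×546 = 2876
Σ(formed) = 1×D + 1×478 + 5×425 = 2603 + D
ΔH = Σ(broken) − Σ(formed) = (2876) − (2603 + D) = +273 − D
Setting this equal to −83 kJ gives D = 356 kJ/mol.

D(C-C) ≈ 356 kJ/mol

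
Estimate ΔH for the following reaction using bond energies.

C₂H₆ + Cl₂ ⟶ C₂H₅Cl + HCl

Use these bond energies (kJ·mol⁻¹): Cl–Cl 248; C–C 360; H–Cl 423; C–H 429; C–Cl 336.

Bonds broken (reactants):
  C–C: 1 × 360 = 360
  C–H: 6 × 429 = 2574
  Cl–Cl: 1 × 248 = 248
  Σ(broken) = 3182 kJ
Bonds formed (products):
  C–C: 1 × 360 = 360
  C–Cl: 1 × 336 = 336
  C–H: 5 × 429 = 2145
  H–Cl: 1 × 423 = 423
  Σ(formed) = 3264 kJ
ΔH = Σ(broken) − Σ(formed) = 3182 − 3264 = −82 kJ

ΔH ≈ −82 kJ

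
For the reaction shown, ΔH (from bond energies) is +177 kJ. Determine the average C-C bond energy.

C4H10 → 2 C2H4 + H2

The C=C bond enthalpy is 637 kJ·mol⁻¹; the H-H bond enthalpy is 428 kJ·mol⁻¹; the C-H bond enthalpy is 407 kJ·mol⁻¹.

Let D be the C-C bond energy.
Σ(broken) = 3×D + 10×407 = 4070 + 3D
Σ(formed) = 8×407 + 2×637 + 1×428 = 4958
ΔH = Σ(broken) − Σ(formed) = (4070 + 3D) − (4958) = −888 + 3D
Setting this equal to +177 kJ gives 3D = 1065, so D = 355 kJ/mol.

D(C-C) ≈ 355 kJ/mol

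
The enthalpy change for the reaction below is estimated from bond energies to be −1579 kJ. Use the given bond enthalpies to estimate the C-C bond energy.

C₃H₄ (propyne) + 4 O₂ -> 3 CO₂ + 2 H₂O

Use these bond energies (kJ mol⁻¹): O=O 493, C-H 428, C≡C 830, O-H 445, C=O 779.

D(C-C) ≈ 361 kJ/mol

Let D be the C-C bond energy.
Σ(broken) = 1×830 + 1×D + 4×428 + 4×493 = 4514 + D
Σ(formed) = 6×779 + 4×445 = 6454
ΔH = Σ(broken) − Σ(formed) = (4514 + D) − (6454) = −1940 + D
Setting this equal to −1579 kJ gives D = 361 kJ/mol.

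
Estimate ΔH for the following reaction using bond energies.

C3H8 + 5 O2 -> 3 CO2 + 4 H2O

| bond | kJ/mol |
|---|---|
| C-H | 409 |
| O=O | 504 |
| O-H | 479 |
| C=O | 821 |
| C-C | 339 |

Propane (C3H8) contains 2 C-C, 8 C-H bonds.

Bonds broken (reactants):
  C-C: 2 × 339 = 678
  C-H: 8 × 409 = 3272
  O=O: 5 × 504 = 2520
  Σ(broken) = 6470 kJ
Bonds formed (products):
  C=O: 6 × 821 = 4926
  O-H: 8 × 479 = 3832
  Σ(formed) = 8758 kJ
ΔH = Σ(broken) − Σ(formed) = 6470 − 8758 = −2288 kJ

ΔH ≈ −2288 kJ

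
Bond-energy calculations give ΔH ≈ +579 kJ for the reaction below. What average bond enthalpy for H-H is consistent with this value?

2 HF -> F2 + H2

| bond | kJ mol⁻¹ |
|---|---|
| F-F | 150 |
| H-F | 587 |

Let D be the H-H bond energy.
Σ(broken) = 2×587 = 1174
Σ(formed) = 1×150 + 1×D = 150 + D
ΔH = Σ(broken) − Σ(formed) = (1174) − (150 + D) = +1024 − D
Setting this equal to +579 kJ gives D = 445 kJ/mol.

D(H-H) ≈ 445 kJ/mol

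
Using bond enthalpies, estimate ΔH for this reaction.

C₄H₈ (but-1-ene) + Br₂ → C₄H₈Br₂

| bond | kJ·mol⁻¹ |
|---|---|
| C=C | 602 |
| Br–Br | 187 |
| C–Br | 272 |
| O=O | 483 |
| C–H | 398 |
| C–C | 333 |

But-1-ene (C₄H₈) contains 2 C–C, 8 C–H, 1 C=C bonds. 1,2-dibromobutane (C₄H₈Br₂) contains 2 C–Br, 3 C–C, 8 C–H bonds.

Bonds broken (reactants):
  Br–Br: 1 × 187 = 187
  C–C: 2 × 333 = 666
  C–H: 8 × 398 = 3184
  C=C: 1 × 602 = 602
  Σ(broken) = 4639 kJ
Bonds formed (products):
  C–Br: 2 × 272 = 544
  C–C: 3 × 333 = 999
  C–H: 8 × 398 = 3184
  Σ(formed) = 4727 kJ
ΔH = Σ(broken) − Σ(formed) = 4639 − 4727 = −88 kJ

ΔH ≈ −88 kJ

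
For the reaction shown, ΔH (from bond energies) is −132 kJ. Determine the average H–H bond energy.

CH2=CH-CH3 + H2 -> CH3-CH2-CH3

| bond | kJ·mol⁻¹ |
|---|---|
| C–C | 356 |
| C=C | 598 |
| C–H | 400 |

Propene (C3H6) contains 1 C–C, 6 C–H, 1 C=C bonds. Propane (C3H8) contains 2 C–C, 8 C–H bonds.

Let D be the H–H bond energy.
Σ(broken) = 1×356 + 6×400 + 1×598 + 1×D = 3354 + D
Σ(formed) = 2×356 + 8×400 = 3912
ΔH = Σ(broken) − Σ(formed) = (3354 + D) − (3912) = −558 + D
Setting this equal to −132 kJ gives D = 426 kJ/mol.

D(H–H) ≈ 426 kJ/mol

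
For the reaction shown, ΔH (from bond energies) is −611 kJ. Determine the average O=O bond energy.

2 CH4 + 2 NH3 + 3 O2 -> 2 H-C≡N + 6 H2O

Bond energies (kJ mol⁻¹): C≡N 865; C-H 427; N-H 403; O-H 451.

D(O=O) ≈ 517 kJ/mol

Let D be the O=O bond energy.
Σ(broken) = 8×427 + 6×403 + 3×D = 5834 + 3D
Σ(formed) = 2×865 + 2×427 + 12×451 = 7996
ΔH = Σ(broken) − Σ(formed) = (5834 + 3D) − (7996) = −2162 + 3D
Setting this equal to −611 kJ gives 3D = 1551, so D = 517 kJ/mol.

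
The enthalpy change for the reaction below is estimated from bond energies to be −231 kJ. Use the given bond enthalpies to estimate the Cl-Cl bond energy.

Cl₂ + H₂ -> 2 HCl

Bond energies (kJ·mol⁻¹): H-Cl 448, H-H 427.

D(Cl-Cl) ≈ 238 kJ/mol

Let D be the Cl-Cl bond energy.
Σ(broken) = 1×D + 1×427 = 427 + D
Σ(formed) = 2×448 = 896
ΔH = Σ(broken) − Σ(formed) = (427 + D) − (896) = −469 + D
Setting this equal to −231 kJ gives D = 238 kJ/mol.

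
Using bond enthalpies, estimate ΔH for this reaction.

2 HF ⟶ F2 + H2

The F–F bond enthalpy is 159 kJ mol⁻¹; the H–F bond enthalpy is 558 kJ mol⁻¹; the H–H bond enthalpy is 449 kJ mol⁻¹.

ΔH ≈ +508 kJ

Bonds broken (reactants):
  H–F: 2 × 558 = 1116
  Σ(broken) = 1116 kJ
Bonds formed (products):
  F–F: 1 × 159 = 159
  H–H: 1 × 449 = 449
  Σ(formed) = 608 kJ
ΔH = Σ(broken) − Σ(formed) = 1116 − 608 = +508 kJ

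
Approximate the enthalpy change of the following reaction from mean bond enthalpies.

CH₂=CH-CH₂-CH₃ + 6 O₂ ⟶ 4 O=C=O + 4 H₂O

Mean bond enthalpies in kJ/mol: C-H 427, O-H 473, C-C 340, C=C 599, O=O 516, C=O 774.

ΔH ≈ −2185 kJ

Bonds broken (reactants):
  C-C: 2 × 340 = 680
  C-H: 8 × 427 = 3416
  C=C: 1 × 599 = 599
  O=O: 6 × 516 = 3096
  Σ(broken) = 7791 kJ
Bonds formed (products):
  C=O: 8 × 774 = 6192
  O-H: 8 × 473 = 3784
  Σ(formed) = 9976 kJ
ΔH = Σ(broken) − Σ(formed) = 7791 − 9976 = −2185 kJ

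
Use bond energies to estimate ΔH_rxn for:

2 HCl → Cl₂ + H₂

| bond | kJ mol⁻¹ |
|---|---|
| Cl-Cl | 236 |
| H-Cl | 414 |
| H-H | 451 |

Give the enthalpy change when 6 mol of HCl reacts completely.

ΔH = +423 kJ

Bonds broken (reactants):
  H-Cl: 2 × 414 = 828
  Σ(broken) = 828 kJ
Bonds formed (products):
  Cl-Cl: 1 × 236 = 236
  H-H: 1 × 451 = 451
  Σ(formed) = 687 kJ
ΔH = Σ(broken) − Σ(formed) = 828 − 687 = +141 kJ
For 3× the reaction as written: 3 × (+141) = +423 kJ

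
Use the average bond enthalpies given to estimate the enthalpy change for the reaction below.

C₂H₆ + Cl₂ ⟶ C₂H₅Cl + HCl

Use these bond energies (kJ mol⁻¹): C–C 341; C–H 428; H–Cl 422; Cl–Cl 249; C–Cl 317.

Bonds broken (reactants):
  C–C: 1 × 341 = 341
  C–H: 6 × 428 = 2568
  Cl–Cl: 1 × 249 = 249
  Σ(broken) = 3158 kJ
Bonds formed (products):
  C–C: 1 × 341 = 341
  C–Cl: 1 × 317 = 317
  C–H: 5 × 428 = 2140
  H–Cl: 1 × 422 = 422
  Σ(formed) = 3220 kJ
ΔH = Σ(broken) − Σ(formed) = 3158 − 3220 = −62 kJ

ΔH ≈ −62 kJ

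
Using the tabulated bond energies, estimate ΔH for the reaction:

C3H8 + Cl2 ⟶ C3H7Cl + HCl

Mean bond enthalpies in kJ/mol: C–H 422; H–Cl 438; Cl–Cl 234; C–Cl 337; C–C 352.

Bonds broken (reactants):
  C–C: 2 × 352 = 704
  C–H: 8 × 422 = 3376
  Cl–Cl: 1 × 234 = 234
  Σ(broken) = 4314 kJ
Bonds formed (products):
  C–C: 2 × 352 = 704
  C–Cl: 1 × 337 = 337
  C–H: 7 × 422 = 2954
  H–Cl: 1 × 438 = 438
  Σ(formed) = 4433 kJ
ΔH = Σ(broken) − Σ(formed) = 4314 − 4433 = −119 kJ

ΔH ≈ −119 kJ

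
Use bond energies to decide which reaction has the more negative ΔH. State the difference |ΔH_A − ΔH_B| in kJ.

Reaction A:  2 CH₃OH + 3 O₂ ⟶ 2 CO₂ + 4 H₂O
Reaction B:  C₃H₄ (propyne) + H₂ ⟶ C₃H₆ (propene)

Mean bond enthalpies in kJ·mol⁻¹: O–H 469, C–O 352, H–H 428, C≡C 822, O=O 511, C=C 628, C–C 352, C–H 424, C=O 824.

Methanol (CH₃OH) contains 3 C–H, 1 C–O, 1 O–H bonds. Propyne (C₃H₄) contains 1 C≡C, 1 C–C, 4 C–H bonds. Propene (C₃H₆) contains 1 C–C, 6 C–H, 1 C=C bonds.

Reaction A:
  Bonds broken (reactants):
    C–H: 6 × 424 = 2544
    C–O: 2 × 352 = 704
    O–H: 2 × 469 = 938
    O=O: 3 × 511 = 1533
    Σ(broken) = 5719 kJ
  Bonds formed (products):
    C=O: 4 × 824 = 3296
    O–H: 8 × 469 = 3752
    Σ(formed) = 7048 kJ
  ΔH_A = 5719 − 7048 = −1329 kJ
Reaction B:
  Bonds broken (reactants):
    C≡C: 1 × 822 = 822
    C–C: 1 × 352 = 352
    C–H: 4 × 424 = 1696
    H–H: 1 × 428 = 428
    Σ(broken) = 3298 kJ
  Bonds formed (products):
    C–C: 1 × 352 = 352
    C–H: 6 × 424 = 2544
    C=C: 1 × 628 = 628
    Σ(formed) = 3524 kJ
  ΔH_B = 3298 − 3524 = −226 kJ
ΔH_A − ΔH_B = −1103 kJ, so reaction A has the more negative ΔH; |ΔH_A − ΔH_B| = 1103 kJ.

Reaction A, by 1103 kJ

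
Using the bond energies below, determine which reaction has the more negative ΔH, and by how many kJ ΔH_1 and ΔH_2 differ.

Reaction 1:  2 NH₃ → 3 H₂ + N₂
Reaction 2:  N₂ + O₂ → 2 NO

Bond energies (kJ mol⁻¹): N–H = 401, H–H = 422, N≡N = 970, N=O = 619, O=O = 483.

Reaction 1:
  Bonds broken (reactants):
    N–H: 6 × 401 = 2406
    Σ(broken) = 2406 kJ
  Bonds formed (products):
    H–H: 3 × 422 = 1266
    N≡N: 1 × 970 = 970
    Σ(formed) = 2236 kJ
  ΔH_1 = 2406 − 2236 = +170 kJ
Reaction 2:
  Bonds broken (reactants):
    N≡N: 1 × 970 = 970
    O=O: 1 × 483 = 483
    Σ(broken) = 1453 kJ
  Bonds formed (products):
    N=O: 2 × 619 = 1238
    Σ(formed) = 1238 kJ
  ΔH_2 = 1453 − 1238 = +215 kJ
ΔH_1 − ΔH_2 = −45 kJ, so reaction 1 has the more negative ΔH; |ΔH_1 − ΔH_2| = 45 kJ.

Reaction 1, by 45 kJ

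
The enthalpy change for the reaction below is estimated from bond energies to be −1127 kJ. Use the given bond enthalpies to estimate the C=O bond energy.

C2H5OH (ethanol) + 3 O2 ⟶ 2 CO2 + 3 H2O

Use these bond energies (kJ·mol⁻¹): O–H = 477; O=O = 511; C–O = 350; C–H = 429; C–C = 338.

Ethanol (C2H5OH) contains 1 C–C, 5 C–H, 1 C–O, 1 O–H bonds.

Let D be the C=O bond energy.
Σ(broken) = 1×338 + 5×429 + 1×350 + 1×477 + 3×511 = 4843
Σ(formed) = 4×D + 6×477 = 2862 + 4D
ΔH = Σ(broken) − Σ(formed) = (4843) − (2862 + 4D) = +1981 − 4D
Setting this equal to −1127 kJ gives 4D = 3108, so D = 777 kJ/mol.

D(C=O) ≈ 777 kJ/mol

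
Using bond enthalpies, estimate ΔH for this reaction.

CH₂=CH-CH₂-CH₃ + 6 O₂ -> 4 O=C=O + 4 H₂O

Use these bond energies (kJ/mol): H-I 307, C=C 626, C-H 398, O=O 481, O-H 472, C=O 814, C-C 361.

ΔH ≈ −2870 kJ

Bonds broken (reactants):
  C-C: 2 × 361 = 722
  C-H: 8 × 398 = 3184
  C=C: 1 × 626 = 626
  O=O: 6 × 481 = 2886
  Σ(broken) = 7418 kJ
Bonds formed (products):
  C=O: 8 × 814 = 6512
  O-H: 8 × 472 = 3776
  Σ(formed) = 10288 kJ
ΔH = Σ(broken) − Σ(formed) = 7418 − 10288 = −2870 kJ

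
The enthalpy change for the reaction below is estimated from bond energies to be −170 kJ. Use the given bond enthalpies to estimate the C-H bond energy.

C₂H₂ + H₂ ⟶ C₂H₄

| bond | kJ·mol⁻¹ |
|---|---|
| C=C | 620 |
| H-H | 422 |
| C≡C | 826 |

Let D be the C-H bond energy.
Σ(broken) = 1×826 + 2×D + 1×422 = 1248 + 2D
Σ(formed) = 4×D + 1×620 = 620 + 4D
ΔH = Σ(broken) − Σ(formed) = (1248 + 2D) − (620 + 4D) = +628 − 2D
Setting this equal to −170 kJ gives 2D = 798, so D = 399 kJ/mol.

D(C-H) ≈ 399 kJ/mol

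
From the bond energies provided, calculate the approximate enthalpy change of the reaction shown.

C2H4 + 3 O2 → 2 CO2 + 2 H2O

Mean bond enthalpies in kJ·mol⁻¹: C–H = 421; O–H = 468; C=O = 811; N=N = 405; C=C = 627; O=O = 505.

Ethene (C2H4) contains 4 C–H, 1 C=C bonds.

ΔH ≈ −1290 kJ

Bonds broken (reactants):
  C–H: 4 × 421 = 1684
  C=C: 1 × 627 = 627
  O=O: 3 × 505 = 1515
  Σ(broken) = 3826 kJ
Bonds formed (products):
  C=O: 4 × 811 = 3244
  O–H: 4 × 468 = 1872
  Σ(formed) = 5116 kJ
ΔH = Σ(broken) − Σ(formed) = 3826 − 5116 = −1290 kJ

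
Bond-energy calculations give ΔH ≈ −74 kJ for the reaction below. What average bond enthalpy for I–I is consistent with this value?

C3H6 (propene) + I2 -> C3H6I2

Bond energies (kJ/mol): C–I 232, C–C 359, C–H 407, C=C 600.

D(I–I) ≈ 149 kJ/mol

Let D be the I–I bond energy.
Σ(broken) = 1×359 + 6×407 + 1×600 + 1×D = 3401 + D
Σ(formed) = 2×359 + 6×407 + 2×232 = 3624
ΔH = Σ(broken) − Σ(formed) = (3401 + D) − (3624) = −223 + D
Setting this equal to −74 kJ gives D = 149 kJ/mol.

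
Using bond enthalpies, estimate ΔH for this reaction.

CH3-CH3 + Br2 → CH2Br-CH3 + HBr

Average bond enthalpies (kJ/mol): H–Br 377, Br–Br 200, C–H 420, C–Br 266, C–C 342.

Bonds broken (reactants):
  Br–Br: 1 × 200 = 200
  C–C: 1 × 342 = 342
  C–H: 6 × 420 = 2520
  Σ(broken) = 3062 kJ
Bonds formed (products):
  C–Br: 1 × 266 = 266
  C–C: 1 × 342 = 342
  C–H: 5 × 420 = 2100
  H–Br: 1 × 377 = 377
  Σ(formed) = 3085 kJ
ΔH = Σ(broken) − Σ(formed) = 3062 − 3085 = −23 kJ

ΔH ≈ −23 kJ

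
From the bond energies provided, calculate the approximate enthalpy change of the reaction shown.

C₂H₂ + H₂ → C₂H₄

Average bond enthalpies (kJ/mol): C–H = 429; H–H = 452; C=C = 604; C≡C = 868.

Bonds broken (reactants):
  C≡C: 1 × 868 = 868
  C–H: 2 × 429 = 858
  H–H: 1 × 452 = 452
  Σ(broken) = 2178 kJ
Bonds formed (products):
  C–H: 4 × 429 = 1716
  C=C: 1 × 604 = 604
  Σ(formed) = 2320 kJ
ΔH = Σ(broken) − Σ(formed) = 2178 − 2320 = −142 kJ

ΔH ≈ −142 kJ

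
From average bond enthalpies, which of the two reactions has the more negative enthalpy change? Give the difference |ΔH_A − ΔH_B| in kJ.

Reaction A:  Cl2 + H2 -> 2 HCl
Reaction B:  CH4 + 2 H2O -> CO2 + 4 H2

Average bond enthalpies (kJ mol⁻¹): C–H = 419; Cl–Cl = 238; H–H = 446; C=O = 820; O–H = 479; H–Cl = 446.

Reaction A:
  Bonds broken (reactants):
    Cl–Cl: 1 × 238 = 238
    H–H: 1 × 446 = 446
    Σ(broken) = 684 kJ
  Bonds formed (products):
    H–Cl: 2 × 446 = 892
    Σ(formed) = 892 kJ
  ΔH_A = 684 − 892 = −208 kJ
Reaction B:
  Bonds broken (reactants):
    C–H: 4 × 419 = 1676
    O–H: 4 × 479 = 1916
    Σ(broken) = 3592 kJ
  Bonds formed (products):
    C=O: 2 × 820 = 1640
    H–H: 4 × 446 = 1784
    Σ(formed) = 3424 kJ
  ΔH_B = 3592 − 3424 = +168 kJ
ΔH_A − ΔH_B = −376 kJ, so reaction A has the more negative ΔH; |ΔH_A − ΔH_B| = 376 kJ.

Reaction A, by 376 kJ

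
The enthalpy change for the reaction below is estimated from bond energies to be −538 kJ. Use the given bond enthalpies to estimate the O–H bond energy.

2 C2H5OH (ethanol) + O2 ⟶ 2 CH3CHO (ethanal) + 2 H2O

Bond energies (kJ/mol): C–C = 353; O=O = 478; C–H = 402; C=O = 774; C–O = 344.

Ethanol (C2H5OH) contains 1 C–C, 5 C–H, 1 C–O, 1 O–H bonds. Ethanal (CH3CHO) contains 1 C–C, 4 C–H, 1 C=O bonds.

D(O–H) ≈ 480 kJ/mol

Let D be the O–H bond energy.
Σ(broken) = 2×353 + 10×402 + 2×344 + 2×D + 1×478 = 5892 + 2D
Σ(formed) = 2×353 + 8×402 + 2×774 + 4×D = 5470 + 4D
ΔH = Σ(broken) − Σ(formed) = (5892 + 2D) − (5470 + 4D) = +422 − 2D
Setting this equal to −538 kJ gives 2D = 960, so D = 480 kJ/mol.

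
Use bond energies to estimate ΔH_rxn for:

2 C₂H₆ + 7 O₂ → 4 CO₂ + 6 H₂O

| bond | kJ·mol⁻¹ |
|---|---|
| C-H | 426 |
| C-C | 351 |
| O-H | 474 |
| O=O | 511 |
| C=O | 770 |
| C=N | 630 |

ΔH ≈ −2457 kJ

Bonds broken (reactants):
  C-C: 2 × 351 = 702
  C-H: 12 × 426 = 5112
  O=O: 7 × 511 = 3577
  Σ(broken) = 9391 kJ
Bonds formed (products):
  C=O: 8 × 770 = 6160
  O-H: 12 × 474 = 5688
  Σ(formed) = 11848 kJ
ΔH = Σ(broken) − Σ(formed) = 9391 − 11848 = −2457 kJ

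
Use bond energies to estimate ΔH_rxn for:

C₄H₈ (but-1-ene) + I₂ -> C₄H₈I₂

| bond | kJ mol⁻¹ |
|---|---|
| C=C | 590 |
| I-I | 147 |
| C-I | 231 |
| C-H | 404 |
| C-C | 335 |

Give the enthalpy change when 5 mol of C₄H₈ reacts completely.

Bonds broken (reactants):
  C-C: 2 × 335 = 670
  C-H: 8 × 404 = 3232
  C=C: 1 × 590 = 590
  I-I: 1 × 147 = 147
  Σ(broken) = 4639 kJ
Bonds formed (products):
  C-C: 3 × 335 = 1005
  C-H: 8 × 404 = 3232
  C-I: 2 × 231 = 462
  Σ(formed) = 4699 kJ
ΔH = Σ(broken) − Σ(formed) = 4639 − 4699 = −60 kJ
For 5× the reaction as written: 5 × (−60) = −300 kJ

ΔH = −300 kJ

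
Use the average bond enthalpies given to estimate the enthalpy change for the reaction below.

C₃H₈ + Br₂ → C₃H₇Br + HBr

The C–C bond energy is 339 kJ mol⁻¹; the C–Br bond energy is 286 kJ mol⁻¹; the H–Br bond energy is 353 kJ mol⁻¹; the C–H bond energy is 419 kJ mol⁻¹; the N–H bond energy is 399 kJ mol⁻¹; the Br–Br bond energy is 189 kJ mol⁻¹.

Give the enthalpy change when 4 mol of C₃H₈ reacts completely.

ΔH = −124 kJ

Bonds broken (reactants):
  Br–Br: 1 × 189 = 189
  C–C: 2 × 339 = 678
  C–H: 8 × 419 = 3352
  Σ(broken) = 4219 kJ
Bonds formed (products):
  C–Br: 1 × 286 = 286
  C–C: 2 × 339 = 678
  C–H: 7 × 419 = 2933
  H–Br: 1 × 353 = 353
  Σ(formed) = 4250 kJ
ΔH = Σ(broken) − Σ(formed) = 4219 − 4250 = −31 kJ
For 4× the reaction as written: 4 × (−31) = −124 kJ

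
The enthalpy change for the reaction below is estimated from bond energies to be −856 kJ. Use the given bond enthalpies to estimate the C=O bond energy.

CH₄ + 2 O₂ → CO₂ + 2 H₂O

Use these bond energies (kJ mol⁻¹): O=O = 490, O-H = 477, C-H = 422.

Let D be the C=O bond energy.
Σ(broken) = 4×422 + 2×490 = 2668
Σ(formed) = 2×D + 4×477 = 1908 + 2D
ΔH = Σ(broken) − Σ(formed) = (2668) − (1908 + 2D) = +760 − 2D
Setting this equal to −856 kJ gives 2D = 1616, so D = 808 kJ/mol.

D(C=O) ≈ 808 kJ/mol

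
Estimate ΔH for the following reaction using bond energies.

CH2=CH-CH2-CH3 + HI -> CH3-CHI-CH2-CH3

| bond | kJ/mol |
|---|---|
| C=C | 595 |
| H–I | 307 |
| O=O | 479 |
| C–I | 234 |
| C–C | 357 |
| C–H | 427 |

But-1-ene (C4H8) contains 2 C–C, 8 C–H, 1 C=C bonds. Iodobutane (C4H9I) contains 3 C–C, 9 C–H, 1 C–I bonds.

Bonds broken (reactants):
  C–C: 2 × 357 = 714
  C–H: 8 × 427 = 3416
  C=C: 1 × 595 = 595
  H–I: 1 × 307 = 307
  Σ(broken) = 5032 kJ
Bonds formed (products):
  C–C: 3 × 357 = 1071
  C–H: 9 × 427 = 3843
  C–I: 1 × 234 = 234
  Σ(formed) = 5148 kJ
ΔH = Σ(broken) − Σ(formed) = 5032 − 5148 = −116 kJ

ΔH ≈ −116 kJ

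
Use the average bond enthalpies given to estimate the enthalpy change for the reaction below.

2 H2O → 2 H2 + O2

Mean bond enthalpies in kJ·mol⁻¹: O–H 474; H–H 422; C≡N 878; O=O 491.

Bonds broken (reactants):
  O–H: 4 × 474 = 1896
  Σ(broken) = 1896 kJ
Bonds formed (products):
  H–H: 2 × 422 = 844
  O=O: 1 × 491 = 491
  Σ(formed) = 1335 kJ
ΔH = Σ(broken) − Σ(formed) = 1896 − 1335 = +561 kJ

ΔH ≈ +561 kJ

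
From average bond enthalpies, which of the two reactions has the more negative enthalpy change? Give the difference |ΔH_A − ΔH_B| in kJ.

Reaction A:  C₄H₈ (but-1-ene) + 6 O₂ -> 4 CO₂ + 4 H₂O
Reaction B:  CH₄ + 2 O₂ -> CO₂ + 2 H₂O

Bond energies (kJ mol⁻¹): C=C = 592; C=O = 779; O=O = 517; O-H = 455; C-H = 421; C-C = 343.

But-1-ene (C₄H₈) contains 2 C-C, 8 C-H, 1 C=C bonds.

Reaction A:
  Bonds broken (reactants):
    C-C: 2 × 343 = 686
    C-H: 8 × 421 = 3368
    C=C: 1 × 592 = 592
    O=O: 6 × 517 = 3102
    Σ(broken) = 7748 kJ
  Bonds formed (products):
    C=O: 8 × 779 = 6232
    O-H: 8 × 455 = 3640
    Σ(formed) = 9872 kJ
  ΔH_A = 7748 − 9872 = −2124 kJ
Reaction B:
  Bonds broken (reactants):
    C-H: 4 × 421 = 1684
    O=O: 2 × 517 = 1034
    Σ(broken) = 2718 kJ
  Bonds formed (products):
    C=O: 2 × 779 = 1558
    O-H: 4 × 455 = 1820
    Σ(formed) = 3378 kJ
  ΔH_B = 2718 − 3378 = −660 kJ
ΔH_A − ΔH_B = −1464 kJ, so reaction A has the more negative ΔH; |ΔH_A − ΔH_B| = 1464 kJ.

Reaction A, by 1464 kJ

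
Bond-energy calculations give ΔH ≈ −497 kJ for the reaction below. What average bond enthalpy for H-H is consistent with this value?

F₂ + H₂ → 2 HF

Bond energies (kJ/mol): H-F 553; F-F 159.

D(H-H) ≈ 450 kJ/mol

Let D be the H-H bond energy.
Σ(broken) = 1×159 + 1×D = 159 + D
Σ(formed) = 2×553 = 1106
ΔH = Σ(broken) − Σ(formed) = (159 + D) − (1106) = −947 + D
Setting this equal to −497 kJ gives D = 450 kJ/mol.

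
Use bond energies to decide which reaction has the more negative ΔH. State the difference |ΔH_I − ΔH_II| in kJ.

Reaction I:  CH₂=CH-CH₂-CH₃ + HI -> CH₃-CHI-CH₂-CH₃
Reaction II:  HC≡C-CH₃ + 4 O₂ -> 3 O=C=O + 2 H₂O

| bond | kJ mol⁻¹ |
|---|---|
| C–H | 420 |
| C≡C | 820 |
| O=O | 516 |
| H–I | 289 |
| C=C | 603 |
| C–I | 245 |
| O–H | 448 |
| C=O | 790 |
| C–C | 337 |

Reaction II, by 1521 kJ

Reaction I:
  Bonds broken (reactants):
    C–C: 2 × 337 = 674
    C–H: 8 × 420 = 3360
    C=C: 1 × 603 = 603
    H–I: 1 × 289 = 289
    Σ(broken) = 4926 kJ
  Bonds formed (products):
    C–C: 3 × 337 = 1011
    C–H: 9 × 420 = 3780
    C–I: 1 × 245 = 245
    Σ(formed) = 5036 kJ
  ΔH_I = 4926 − 5036 = −110 kJ
Reaction II:
  Bonds broken (reactants):
    C≡C: 1 × 820 = 820
    C–C: 1 × 337 = 337
    C–H: 4 × 420 = 1680
    O=O: 4 × 516 = 2064
    Σ(broken) = 4901 kJ
  Bonds formed (products):
    C=O: 6 × 790 = 4740
    O–H: 4 × 448 = 1792
    Σ(formed) = 6532 kJ
  ΔH_II = 4901 − 6532 = −1631 kJ
ΔH_I − ΔH_II = +1521 kJ, so reaction II has the more negative ΔH; |ΔH_I − ΔH_II| = 1521 kJ.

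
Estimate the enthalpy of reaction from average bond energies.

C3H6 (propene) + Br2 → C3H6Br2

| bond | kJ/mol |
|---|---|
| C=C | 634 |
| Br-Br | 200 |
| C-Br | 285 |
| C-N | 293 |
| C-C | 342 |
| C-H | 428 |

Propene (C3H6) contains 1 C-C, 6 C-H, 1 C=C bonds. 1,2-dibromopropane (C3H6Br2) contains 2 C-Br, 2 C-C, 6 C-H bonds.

Bonds broken (reactants):
  Br-Br: 1 × 200 = 200
  C-C: 1 × 342 = 342
  C-H: 6 × 428 = 2568
  C=C: 1 × 634 = 634
  Σ(broken) = 3744 kJ
Bonds formed (products):
  C-Br: 2 × 285 = 570
  C-C: 2 × 342 = 684
  C-H: 6 × 428 = 2568
  Σ(formed) = 3822 kJ
ΔH = Σ(broken) − Σ(formed) = 3744 − 3822 = −78 kJ

ΔH ≈ −78 kJ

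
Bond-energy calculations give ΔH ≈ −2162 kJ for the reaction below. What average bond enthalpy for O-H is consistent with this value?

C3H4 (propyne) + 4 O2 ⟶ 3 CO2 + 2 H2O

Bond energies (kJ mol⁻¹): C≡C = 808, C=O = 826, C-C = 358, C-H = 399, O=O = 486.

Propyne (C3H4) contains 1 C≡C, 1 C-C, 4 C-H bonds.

D(O-H) ≈ 478 kJ/mol

Let D be the O-H bond energy.
Σ(broken) = 1×808 + 1×358 + 4×399 + 4×486 = 4706
Σ(formed) = 6×826 + 4×D = 4956 + 4D
ΔH = Σ(broken) − Σ(formed) = (4706) − (4956 + 4D) = −250 − 4D
Setting this equal to −2162 kJ gives 4D = 1912, so D = 478 kJ/mol.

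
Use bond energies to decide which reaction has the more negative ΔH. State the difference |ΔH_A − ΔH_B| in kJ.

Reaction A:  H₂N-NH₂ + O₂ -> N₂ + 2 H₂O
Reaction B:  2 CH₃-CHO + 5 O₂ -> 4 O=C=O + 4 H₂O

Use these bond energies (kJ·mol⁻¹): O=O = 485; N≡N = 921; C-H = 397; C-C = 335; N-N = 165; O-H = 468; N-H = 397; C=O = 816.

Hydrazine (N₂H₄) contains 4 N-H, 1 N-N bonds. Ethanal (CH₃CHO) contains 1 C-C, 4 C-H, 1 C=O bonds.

Reaction B, by 1814 kJ

Reaction A:
  Bonds broken (reactants):
    N-H: 4 × 397 = 1588
    N-N: 1 × 165 = 165
    O=O: 1 × 485 = 485
    Σ(broken) = 2238 kJ
  Bonds formed (products):
    N≡N: 1 × 921 = 921
    O-H: 4 × 468 = 1872
    Σ(formed) = 2793 kJ
  ΔH_A = 2238 − 2793 = −555 kJ
Reaction B:
  Bonds broken (reactants):
    C-C: 2 × 335 = 670
    C-H: 8 × 397 = 3176
    C=O: 2 × 816 = 1632
    O=O: 5 × 485 = 2425
    Σ(broken) = 7903 kJ
  Bonds formed (products):
    C=O: 8 × 816 = 6528
    O-H: 8 × 468 = 3744
    Σ(formed) = 10272 kJ
  ΔH_B = 7903 − 10272 = −2369 kJ
ΔH_A − ΔH_B = +1814 kJ, so reaction B has the more negative ΔH; |ΔH_A − ΔH_B| = 1814 kJ.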